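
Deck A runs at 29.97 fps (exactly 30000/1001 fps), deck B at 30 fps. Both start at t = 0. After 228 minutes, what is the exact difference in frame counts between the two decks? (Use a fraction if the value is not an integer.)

410400/1001 frames

228 min = 13680 s.
A emits 30000/1001 × 13680 = 410400000/1001 frames; B emits 30 × 13680 = 410400.
Difference = 410400/1001 frames (≈ 409.9900); B is ahead of A.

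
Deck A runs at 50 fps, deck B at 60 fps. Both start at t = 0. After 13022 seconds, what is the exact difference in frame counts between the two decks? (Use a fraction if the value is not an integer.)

A emits 50 × 13022 = 651100 frames; B emits 60 × 13022 = 781320.
Difference = 130220 frames; B is ahead of A.

130220 frames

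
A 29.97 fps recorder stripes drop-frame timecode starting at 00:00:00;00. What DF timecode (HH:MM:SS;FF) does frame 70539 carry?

00:39:13;21

Each 10-minute DF block holds 10 × 60 × 30 − 9 × 2 = 17982 frames. 70539 ÷ 17982 → 3 full blocks, remainder 16593.
Within the partial block the first minute is 1800 frames and each further minute 1798, so 9 further minute boundaries passed. Total skipped labels = 18 × 3 + 2 × 9 = 72.
Non-drop label index = 70539 + 72 = 70611; at 30 labels/s that is 00:39:13:21, i.e. DF 00:39:13;21.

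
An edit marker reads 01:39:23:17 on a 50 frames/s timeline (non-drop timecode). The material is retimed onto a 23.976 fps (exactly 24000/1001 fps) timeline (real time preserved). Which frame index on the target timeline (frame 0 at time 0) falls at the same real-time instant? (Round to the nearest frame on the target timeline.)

Source frame index: (1×3600 + 39×60 + 23) × 50 + 17 = 298167.
Real time: 298167 / (50) = 298167/50 s.
Target frame: (298167/50) × (24000/1001) = 143120160/1001 ≈ 142977.183 → 142977.

frame 142977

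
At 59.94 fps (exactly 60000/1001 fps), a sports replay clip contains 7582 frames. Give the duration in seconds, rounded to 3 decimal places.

126.493 seconds

Running time = 7582 × 1001/60000 = 3794791/30000 s ≈ 126.493 s.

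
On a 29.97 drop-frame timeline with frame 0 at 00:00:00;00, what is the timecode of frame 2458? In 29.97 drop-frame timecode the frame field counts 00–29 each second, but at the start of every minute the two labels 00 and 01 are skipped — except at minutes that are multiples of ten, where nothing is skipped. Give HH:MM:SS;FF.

Ten DF minutes hold 17982 frames, so frame 2458 lies in block 0 (frames 0–17981) with 2458 frames into that block.
The block's first minute is 1800 frames and the rest 1798 each; 2458 frames reaches minute 1, so 0 × 18 + 1 × 2 = 2 labels have been skipped so far.
Adding those back, label number 2458 + 2 = 2460 at 30 labels/s is 82 s + 0 f = 0 h 1 min 22 s frame 0, i.e. 00:01:22;00.

00:01:22;00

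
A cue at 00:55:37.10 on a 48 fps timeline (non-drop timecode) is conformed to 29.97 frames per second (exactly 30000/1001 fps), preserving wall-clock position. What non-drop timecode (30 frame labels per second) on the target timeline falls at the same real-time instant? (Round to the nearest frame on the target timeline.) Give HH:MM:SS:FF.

Source frame index: (0×3600 + 55×60 + 37) × 48 + 10 = 160186.
Real time: 160186 / (48) = 80093/24 s.
Target frame: (80093/24) × (30000/1001) = 7701250/77 ≈ 100016.234 → 100016.
At 30 labels/s: frame 100016 → 00:55:33:26.

00:55:33:26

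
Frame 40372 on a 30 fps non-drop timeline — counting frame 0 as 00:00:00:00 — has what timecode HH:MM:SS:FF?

00:22:25:22

40372 ÷ 30 = 1345 full seconds, remainder 22 frames.
1345 s = 0 h 22 min 25 s.
Timecode: 00:22:25:22.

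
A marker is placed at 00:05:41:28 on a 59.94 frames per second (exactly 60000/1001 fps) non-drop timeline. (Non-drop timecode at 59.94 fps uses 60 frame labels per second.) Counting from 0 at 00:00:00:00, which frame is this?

Total seconds to the label: (0 × 3600 + 5 × 60 + 41) = 341.
Frame index = 341 × 60 + 28 = 20488.

20488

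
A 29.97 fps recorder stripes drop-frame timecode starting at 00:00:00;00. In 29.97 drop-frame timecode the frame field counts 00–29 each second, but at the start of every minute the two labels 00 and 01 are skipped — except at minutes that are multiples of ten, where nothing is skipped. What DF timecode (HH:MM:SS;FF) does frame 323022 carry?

02:59:38;06

Ten DF minutes hold 17982 frames, so frame 323022 lies in block 17 (frames 305694–323675) with 17328 frames into that block.
The block's first minute is 1800 frames and the rest 1798 each; 17328 frames reaches minute 9, so 17 × 18 + 9 × 2 = 324 labels have been skipped so far.
Adding those back, label number 323022 + 324 = 323346 at 30 labels/s is 10778 s + 6 f = 2 h 59 min 38 s frame 6, i.e. 02:59:38;06.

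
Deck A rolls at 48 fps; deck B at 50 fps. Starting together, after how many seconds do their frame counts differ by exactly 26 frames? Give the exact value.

13 seconds

The gap grows by |50 − 48| = 2 frames per second.
Time for a 26-frame gap: 26 ÷ (2) = 13 s.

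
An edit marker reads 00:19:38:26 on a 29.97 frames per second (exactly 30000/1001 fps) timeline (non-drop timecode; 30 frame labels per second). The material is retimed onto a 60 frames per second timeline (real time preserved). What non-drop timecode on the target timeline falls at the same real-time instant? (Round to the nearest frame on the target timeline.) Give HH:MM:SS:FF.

Source frame index: (0×3600 + 19×60 + 38) × 30 + 26 = 35366.
Real time: 35366 / (30000/1001) = 17700683/15000 s.
Target frame: (17700683/15000) × (60) = 17700683/250 ≈ 70802.732 → 70803.
At 60 labels/s: frame 70803 → 00:19:40:03.

00:19:40:03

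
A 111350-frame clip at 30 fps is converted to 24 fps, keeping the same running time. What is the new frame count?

Target frames = source frames × (target rate / source rate) = 111350 × (24)/(30) = 111350 × 4/5 = 89080.

89080 frames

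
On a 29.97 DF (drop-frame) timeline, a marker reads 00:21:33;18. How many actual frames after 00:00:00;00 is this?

As if non-drop at 30 labels/s: (0 × 3600 + 21 × 60 + 33) × 30 + 18 = 38808.
Minute boundaries passed: 21; those not divisible by 10: 21 − 2 = 19; dropped labels = 2 × 19 = 38.
Actual frame index = 38808 − 38 = 38770.

38770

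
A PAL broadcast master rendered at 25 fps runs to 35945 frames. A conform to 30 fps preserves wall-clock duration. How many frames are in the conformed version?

43134 frames

Target frames = source frames × (target rate / source rate) = 35945 × (30)/(25) = 35945 × 6/5 = 43134.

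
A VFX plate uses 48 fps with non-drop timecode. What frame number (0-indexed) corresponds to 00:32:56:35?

frame 94883

Total seconds to the label: (0 × 3600 + 32 × 60 + 56) = 1976.
Frame index = 1976 × 48 + 35 = 94883.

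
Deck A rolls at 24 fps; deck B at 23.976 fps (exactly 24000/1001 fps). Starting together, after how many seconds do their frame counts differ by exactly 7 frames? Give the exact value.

The gap grows by |24000/1001 − 24| = 24/1001 frames per second.
Time for a 7-frame gap: 7 ÷ (24/1001) = 7007/24 s.

7007/24 seconds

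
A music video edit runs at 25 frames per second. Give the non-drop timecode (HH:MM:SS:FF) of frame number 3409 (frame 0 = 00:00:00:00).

00:02:16:09

3409 ÷ 25 = 136 full seconds, remainder 9 frames.
136 s = 0 h 2 min 16 s.
Timecode: 00:02:16:09.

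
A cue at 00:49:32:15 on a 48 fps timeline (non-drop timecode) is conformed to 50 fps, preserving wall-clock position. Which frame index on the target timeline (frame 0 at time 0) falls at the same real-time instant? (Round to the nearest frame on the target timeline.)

Source frame index: (0×3600 + 49×60 + 32) × 48 + 15 = 142671.
Real time: 142671 / (48) = 47557/16 s.
Target frame: (47557/16) × (50) = 1188925/8 ≈ 148615.625 → 148616.

frame 148616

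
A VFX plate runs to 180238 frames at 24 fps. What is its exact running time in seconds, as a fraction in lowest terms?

90119/12 seconds

Running time = 180238 ÷ (24) = 180238 × 1/24 = 90119/12 s.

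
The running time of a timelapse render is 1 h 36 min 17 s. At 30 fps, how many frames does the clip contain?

1 h 36 min 17 s = 5777 s.
Frames = 5777 × 30 = 173310.

173310 frames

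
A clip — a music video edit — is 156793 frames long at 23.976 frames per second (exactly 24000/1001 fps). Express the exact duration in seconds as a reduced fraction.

156949793/24000 seconds

Running time = 156793 ÷ (24000/1001) = 156793 × 1001/24000 = 156949793/24000 s.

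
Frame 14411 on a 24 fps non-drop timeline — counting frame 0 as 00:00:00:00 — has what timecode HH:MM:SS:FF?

14411 ÷ 24 = 600 full seconds, remainder 11 frames.
600 s = 0 h 10 min 0 s.
Timecode: 00:10:00:11.

00:10:00:11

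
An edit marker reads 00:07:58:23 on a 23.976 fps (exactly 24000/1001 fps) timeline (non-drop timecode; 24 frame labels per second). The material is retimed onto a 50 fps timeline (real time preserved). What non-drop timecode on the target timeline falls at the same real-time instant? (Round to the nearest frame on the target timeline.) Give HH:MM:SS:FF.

Source frame index: (0×3600 + 7×60 + 58) × 24 + 23 = 11495.
Real time: 11495 / (24000/1001) = 2301299/4800 s.
Target frame: (2301299/4800) × (50) = 2301299/96 ≈ 23971.865 → 23972.
At 50 labels/s: frame 23972 → 00:07:59:22.

00:07:59:22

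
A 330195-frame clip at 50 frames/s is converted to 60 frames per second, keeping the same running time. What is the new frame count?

396234 frames

Target frames = source frames × (target rate / source rate) = 330195 × (60)/(50) = 330195 × 6/5 = 396234.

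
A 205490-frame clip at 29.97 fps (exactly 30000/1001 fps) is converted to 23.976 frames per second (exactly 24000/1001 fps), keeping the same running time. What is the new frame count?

Target frames = source frames × (target rate / source rate) = 205490 × (24000/1001)/(30000/1001) = 205490 × 4/5 = 164392.

164392 frames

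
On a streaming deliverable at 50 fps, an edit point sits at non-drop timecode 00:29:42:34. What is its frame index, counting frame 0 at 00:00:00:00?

Total seconds to the label: (0 × 3600 + 29 × 60 + 42) = 1782.
Frame index = 1782 × 50 + 34 = 89134.

frame 89134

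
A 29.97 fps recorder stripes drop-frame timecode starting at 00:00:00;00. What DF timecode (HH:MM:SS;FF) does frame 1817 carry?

Each 10-minute DF block holds 10 × 60 × 30 − 9 × 2 = 17982 frames. 1817 ÷ 17982 → 0 full blocks, remainder 1817.
Within the partial block the first minute is 1800 frames and each further minute 1798, so 1 further minute boundary passed. Total skipped labels = 18 × 0 + 2 × 1 = 2.
Non-drop label index = 1817 + 2 = 1819; at 30 labels/s that is 00:01:00:19, i.e. DF 00:01:00;19.

00:01:00;19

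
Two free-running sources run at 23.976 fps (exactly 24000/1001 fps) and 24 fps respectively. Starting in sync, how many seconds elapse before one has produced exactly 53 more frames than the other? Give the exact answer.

The gap grows by |24 − 24000/1001| = 24/1001 frames per second.
Time for a 53-frame gap: 53 ÷ (24/1001) = 53053/24 s.

53053/24 seconds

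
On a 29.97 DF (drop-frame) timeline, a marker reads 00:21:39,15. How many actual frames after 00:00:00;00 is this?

Complete 10-minute blocks: 2, each 17982 frames → 35964.
Remaining 1 whole minute in the current block: 1800 + 0 × 1798 = 1800 frames.
Within the current minute: 39 × 30 + 15 − 2 = 1183 (labels ;00/;01 skipped at this minute). Total = 35964 + 1800 + 1183 = 38947.

38947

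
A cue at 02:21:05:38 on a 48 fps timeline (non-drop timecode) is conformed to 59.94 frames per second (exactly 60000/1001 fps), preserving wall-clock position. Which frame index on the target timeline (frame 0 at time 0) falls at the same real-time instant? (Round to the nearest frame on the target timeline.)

Source frame index: (2×3600 + 21×60 + 5) × 48 + 38 = 406358.
Real time: 406358 / (48) = 203179/24 s.
Target frame: (203179/24) × (60000/1001) = 507947500/1001 ≈ 507440.060 → 507440.

frame 507440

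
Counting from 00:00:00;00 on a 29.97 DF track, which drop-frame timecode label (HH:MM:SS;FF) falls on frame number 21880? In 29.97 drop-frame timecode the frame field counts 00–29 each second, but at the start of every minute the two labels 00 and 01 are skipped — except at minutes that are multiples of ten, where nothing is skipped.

00:12:10;02

Each 10-minute DF block holds 10 × 60 × 30 − 9 × 2 = 17982 frames. 21880 ÷ 17982 → 1 full block, remainder 3898.
Within the partial block the first minute is 1800 frames and each further minute 1798, so 2 further minute boundaries passed. Total skipped labels = 18 × 1 + 2 × 2 = 22.
Non-drop label index = 21880 + 22 = 21902; at 30 labels/s that is 00:12:10:02, i.e. DF 00:12:10;02.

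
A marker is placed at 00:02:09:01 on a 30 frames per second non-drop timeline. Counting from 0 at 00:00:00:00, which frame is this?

Total seconds to the label: (0 × 3600 + 2 × 60 + 9) = 129.
Frame index = 129 × 30 + 1 = 3871.

frame 3871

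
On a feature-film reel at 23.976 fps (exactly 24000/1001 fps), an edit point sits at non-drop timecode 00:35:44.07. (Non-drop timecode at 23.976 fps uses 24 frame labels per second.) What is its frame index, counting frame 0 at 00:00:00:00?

Total seconds to the label: (0 × 3600 + 35 × 60 + 44) = 2144.
Frame index = 2144 × 24 + 7 = 51463.

frame 51463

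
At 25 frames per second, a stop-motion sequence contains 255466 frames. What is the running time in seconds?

10218.64 seconds

Running time = 255466 / (25) = 10218.64 s.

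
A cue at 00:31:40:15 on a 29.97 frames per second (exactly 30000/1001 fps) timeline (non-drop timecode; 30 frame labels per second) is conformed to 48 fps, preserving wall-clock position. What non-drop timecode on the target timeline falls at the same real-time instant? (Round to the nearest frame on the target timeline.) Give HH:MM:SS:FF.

00:31:42:19

Source frame index: (0×3600 + 31×60 + 40) × 30 + 15 = 57015.
Real time: 57015 / (30000/1001) = 3804801/2000 s.
Target frame: (3804801/2000) × (48) = 11414403/125 ≈ 91315.224 → 91315.
At 48 labels/s: frame 91315 → 00:31:42:19.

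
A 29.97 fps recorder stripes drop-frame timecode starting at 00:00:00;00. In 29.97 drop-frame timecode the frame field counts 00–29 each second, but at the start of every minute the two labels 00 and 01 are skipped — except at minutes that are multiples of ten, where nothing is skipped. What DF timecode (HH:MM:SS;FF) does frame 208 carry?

00:00:06;28

Ten DF minutes hold 17982 frames, so frame 208 lies in block 0 (frames 0–17981) with 208 frames into that block.
The block's first minute is 1800 frames and the rest 1798 each; 208 frames reaches minute 0, so 0 × 18 + 0 × 2 = 0 labels have been skipped so far.
Adding those back, label number 208 + 0 = 208 at 30 labels/s is 6 s + 28 f = 0 h 0 min 6 s frame 28, i.e. 00:00:06;28.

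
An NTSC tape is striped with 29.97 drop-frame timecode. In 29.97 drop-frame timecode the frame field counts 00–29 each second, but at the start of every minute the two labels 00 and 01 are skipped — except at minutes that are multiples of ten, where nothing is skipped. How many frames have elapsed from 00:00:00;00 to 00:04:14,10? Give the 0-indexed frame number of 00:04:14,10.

7622

As if non-drop at 30 labels/s: (0 × 3600 + 4 × 60 + 14) × 30 + 10 = 7630.
Minute boundaries passed: 4; those not divisible by 10: 4 − 0 = 4; dropped labels = 2 × 4 = 8.
Actual frame index = 7630 − 8 = 7622.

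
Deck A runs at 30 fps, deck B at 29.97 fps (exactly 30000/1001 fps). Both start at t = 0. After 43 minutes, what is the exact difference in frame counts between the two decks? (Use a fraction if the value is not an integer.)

43 min = 2580 s.
A emits 30 × 2580 = 77400 frames; B emits 30000/1001 × 2580 = 77400000/1001.
Difference = 77400/1001 frames (≈ 77.3227); B is behind A.

77400/1001 frames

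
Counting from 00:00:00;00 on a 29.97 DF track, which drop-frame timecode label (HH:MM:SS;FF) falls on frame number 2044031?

18:56:42;17

Ten DF minutes hold 17982 frames, so frame 2044031 lies in block 113 (frames 2031966–2049947) with 12065 frames into that block.
The block's first minute is 1800 frames and the rest 1798 each; 12065 frames reaches minute 6, so 113 × 18 + 6 × 2 = 2046 labels have been skipped so far.
Adding those back, label number 2044031 + 2046 = 2046077 at 30 labels/s is 68202 s + 17 f = 18 h 56 min 42 s frame 17, i.e. 18:56:42;17.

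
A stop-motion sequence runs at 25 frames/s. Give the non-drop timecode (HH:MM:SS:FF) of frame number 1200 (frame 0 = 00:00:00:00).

1200 ÷ 25 = 48 full seconds, remainder 0 frames.
48 s = 0 h 0 min 48 s.
Timecode: 00:00:48:00.

00:00:48:00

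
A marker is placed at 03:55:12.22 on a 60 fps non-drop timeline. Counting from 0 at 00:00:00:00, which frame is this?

846742

Total seconds to the label: (3 × 3600 + 55 × 60 + 12) = 14112.
Frame index = 14112 × 60 + 22 = 846742.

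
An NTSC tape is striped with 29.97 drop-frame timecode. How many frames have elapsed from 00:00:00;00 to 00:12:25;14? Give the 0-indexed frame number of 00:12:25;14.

22342

Complete 10-minute blocks: 1, each 17982 frames → 17982.
Remaining 2 whole minutes in the current block: 1800 + 1 × 1798 = 3598 frames.
Within the current minute: 25 × 30 + 14 − 2 = 762 (labels ;00/;01 skipped at this minute). Total = 17982 + 3598 + 762 = 22342.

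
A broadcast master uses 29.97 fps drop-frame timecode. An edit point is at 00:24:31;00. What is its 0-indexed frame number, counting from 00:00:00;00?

Complete 10-minute blocks: 2, each 17982 frames → 35964.
Remaining 4 whole minutes in the current block: 1800 + 3 × 1798 = 7194 frames.
Within the current minute: 31 × 30 + 0 − 2 = 928 (labels ;00/;01 skipped at this minute). Total = 35964 + 7194 + 928 = 44086.

44086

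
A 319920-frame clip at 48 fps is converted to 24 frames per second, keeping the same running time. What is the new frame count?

Frames at target rate = 319920 × (24) / (48) = 159960.

159960 frames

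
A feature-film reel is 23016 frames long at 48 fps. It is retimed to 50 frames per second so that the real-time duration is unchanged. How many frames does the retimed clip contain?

23975 frames

Target frames = source frames × (target rate / source rate) = 23016 × (50)/(48) = 23016 × 25/24 = 23975.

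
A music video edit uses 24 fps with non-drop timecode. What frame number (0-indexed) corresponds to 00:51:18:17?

73889

Total seconds to the label: (0 × 3600 + 51 × 60 + 18) = 3078.
Frame index = 3078 × 24 + 17 = 73889.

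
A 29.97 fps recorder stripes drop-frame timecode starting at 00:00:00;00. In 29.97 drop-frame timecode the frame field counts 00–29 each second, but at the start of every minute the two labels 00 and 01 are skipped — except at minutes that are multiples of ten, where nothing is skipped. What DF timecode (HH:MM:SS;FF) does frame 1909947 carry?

17:42:08;19

Ten DF minutes hold 17982 frames, so frame 1909947 lies in block 106 (frames 1906092–1924073) with 3855 frames into that block.
The block's first minute is 1800 frames and the rest 1798 each; 3855 frames reaches minute 2, so 106 × 18 + 2 × 2 = 1912 labels have been skipped so far.
Adding those back, label number 1909947 + 1912 = 1911859 at 30 labels/s is 63728 s + 19 f = 17 h 42 min 8 s frame 19, i.e. 17:42:08;19.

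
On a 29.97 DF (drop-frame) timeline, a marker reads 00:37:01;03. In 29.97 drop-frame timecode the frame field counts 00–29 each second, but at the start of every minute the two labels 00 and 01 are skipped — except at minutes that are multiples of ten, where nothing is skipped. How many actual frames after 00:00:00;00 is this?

66565

Complete 10-minute blocks: 3, each 17982 frames → 53946.
Remaining 7 whole minutes in the current block: 1800 + 6 × 1798 = 12588 frames.
Within the current minute: 1 × 30 + 3 − 2 = 31 (labels ;00/;01 skipped at this minute). Total = 53946 + 12588 + 31 = 66565.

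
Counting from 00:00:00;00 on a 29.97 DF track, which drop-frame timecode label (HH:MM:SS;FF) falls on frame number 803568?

07:26:52;12

Ten DF minutes hold 17982 frames, so frame 803568 lies in block 44 (frames 791208–809189) with 12360 frames into that block.
The block's first minute is 1800 frames and the rest 1798 each; 12360 frames reaches minute 6, so 44 × 18 + 6 × 2 = 804 labels have been skipped so far.
Adding those back, label number 803568 + 804 = 804372 at 30 labels/s is 26812 s + 12 f = 7 h 26 min 52 s frame 12, i.e. 07:26:52;12.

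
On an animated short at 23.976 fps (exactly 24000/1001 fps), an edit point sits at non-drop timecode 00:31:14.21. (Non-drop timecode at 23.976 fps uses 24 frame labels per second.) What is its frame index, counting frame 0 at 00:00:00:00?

Total seconds to the label: (0 × 3600 + 31 × 60 + 14) = 1874.
Frame index = 1874 × 24 + 21 = 44997.

44997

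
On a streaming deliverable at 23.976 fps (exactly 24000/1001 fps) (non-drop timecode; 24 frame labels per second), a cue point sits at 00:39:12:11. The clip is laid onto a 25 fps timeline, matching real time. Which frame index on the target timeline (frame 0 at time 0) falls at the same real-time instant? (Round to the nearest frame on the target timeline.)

frame 58870

Source frame index: (0×3600 + 39×60 + 12) × 24 + 11 = 56459.
Real time: 56459 / (24000/1001) = 56515459/24000 s.
Target frame: (56515459/24000) × (25) = 56515459/960 ≈ 58870.270 → 58870.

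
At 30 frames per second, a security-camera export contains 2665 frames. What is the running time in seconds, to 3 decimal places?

Running time = 2665 × 1/30 = 533/6 s ≈ 88.833 s.

88.833 seconds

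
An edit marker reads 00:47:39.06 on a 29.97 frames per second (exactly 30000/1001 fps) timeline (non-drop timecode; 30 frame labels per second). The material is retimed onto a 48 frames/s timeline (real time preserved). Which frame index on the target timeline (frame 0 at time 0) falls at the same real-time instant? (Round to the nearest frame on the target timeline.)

Source frame index: (0×3600 + 47×60 + 39) × 30 + 6 = 85776.
Real time: 85776 / (30000/1001) = 1788787/625 s.
Target frame: (1788787/625) × (48) = 85861776/625 ≈ 137378.842 → 137379.

frame 137379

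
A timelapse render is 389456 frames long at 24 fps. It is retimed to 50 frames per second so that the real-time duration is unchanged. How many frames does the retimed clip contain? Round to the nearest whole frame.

811367 frames

Frames at target rate = 389456 × (50) / (24) = 2434100/3 ≈ 811366.667.
Nearest whole frame: 811367.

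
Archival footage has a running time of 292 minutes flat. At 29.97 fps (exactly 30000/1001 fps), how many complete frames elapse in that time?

292 min = 17520 s.
Frames = 17520 × 30000/1001 = 525600000/1001 ≈ 525074.9251.
Complete frames: 525074.

525074 frames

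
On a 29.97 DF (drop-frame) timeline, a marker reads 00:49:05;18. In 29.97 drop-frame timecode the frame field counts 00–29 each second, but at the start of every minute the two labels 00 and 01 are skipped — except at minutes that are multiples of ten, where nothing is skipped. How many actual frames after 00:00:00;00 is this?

88278

Complete 10-minute blocks: 4, each 17982 frames → 71928.
Remaining 9 whole minutes in the current block: 1800 + 8 × 1798 = 16184 frames.
Within the current minute: 5 × 30 + 18 − 2 = 166 (labels ;00/;01 skipped at this minute). Total = 71928 + 16184 + 166 = 88278.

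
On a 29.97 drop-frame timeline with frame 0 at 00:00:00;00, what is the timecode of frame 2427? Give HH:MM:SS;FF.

Ten DF minutes hold 17982 frames, so frame 2427 lies in block 0 (frames 0–17981) with 2427 frames into that block.
The block's first minute is 1800 frames and the rest 1798 each; 2427 frames reaches minute 1, so 0 × 18 + 1 × 2 = 2 labels have been skipped so far.
Adding those back, label number 2427 + 2 = 2429 at 30 labels/s is 80 s + 29 f = 0 h 1 min 20 s frame 29, i.e. 00:01:20;29.

00:01:20;29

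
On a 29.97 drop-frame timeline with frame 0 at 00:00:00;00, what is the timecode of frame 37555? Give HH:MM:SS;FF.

Ten DF minutes hold 17982 frames, so frame 37555 lies in block 2 (frames 35964–53945) with 1591 frames into that block.
The block's first minute is 1800 frames and the rest 1798 each; 1591 frames reaches minute 0, so 2 × 18 + 0 × 2 = 36 labels have been skipped so far.
Adding those back, label number 37555 + 36 = 37591 at 30 labels/s is 1253 s + 1 f = 0 h 20 min 53 s frame 1, i.e. 00:20:53;01.

00:20:53;01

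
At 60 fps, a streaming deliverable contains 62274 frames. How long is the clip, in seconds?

1037.9 seconds

Running time = 62274 / (60) = 1037.9 s.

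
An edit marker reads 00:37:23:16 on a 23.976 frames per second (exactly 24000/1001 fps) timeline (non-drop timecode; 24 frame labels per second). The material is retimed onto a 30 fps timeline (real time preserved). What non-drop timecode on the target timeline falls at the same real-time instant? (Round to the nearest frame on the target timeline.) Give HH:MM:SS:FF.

Source frame index: (0×3600 + 37×60 + 23) × 24 + 16 = 53848.
Real time: 53848 / (24000/1001) = 6737731/3000 s.
Target frame: (6737731/3000) × (30) = 6737731/100 ≈ 67377.310 → 67377.
At 30 labels/s: frame 67377 → 00:37:25:27.

00:37:25:27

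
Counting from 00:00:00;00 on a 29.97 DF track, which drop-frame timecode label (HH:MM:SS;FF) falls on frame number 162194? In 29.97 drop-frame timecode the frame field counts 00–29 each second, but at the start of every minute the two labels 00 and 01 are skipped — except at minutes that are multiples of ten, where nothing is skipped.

Each 10-minute DF block holds 10 × 60 × 30 − 9 × 2 = 17982 frames. 162194 ÷ 17982 → 9 full blocks, remainder 356.
Within the partial block the first minute is 1800 frames and each further minute 1798, so 0 further minute boundaries passed. Total skipped labels = 18 × 9 + 2 × 0 = 162.
Non-drop label index = 162194 + 162 = 162356; at 30 labels/s that is 01:30:11:26, i.e. DF 01:30:11;26.

01:30:11;26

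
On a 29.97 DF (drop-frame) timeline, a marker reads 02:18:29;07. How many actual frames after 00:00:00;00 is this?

249027

As if non-drop at 30 labels/s: (2 × 3600 + 18 × 60 + 29) × 30 + 7 = 249277.
Minute boundaries passed: 138; those not divisible by 10: 138 − 13 = 125; dropped labels = 2 × 125 = 250.
Actual frame index = 249277 − 250 = 249027.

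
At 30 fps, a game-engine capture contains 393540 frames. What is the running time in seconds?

13118 seconds

Running time = 393540 / (30) = 13118 s.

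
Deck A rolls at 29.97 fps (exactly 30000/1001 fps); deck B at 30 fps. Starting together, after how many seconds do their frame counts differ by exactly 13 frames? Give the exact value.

The gap grows by |30 − 30000/1001| = 30/1001 frames per second.
Time for a 13-frame gap: 13 ÷ (30/1001) = 13013/30 s.

13013/30 seconds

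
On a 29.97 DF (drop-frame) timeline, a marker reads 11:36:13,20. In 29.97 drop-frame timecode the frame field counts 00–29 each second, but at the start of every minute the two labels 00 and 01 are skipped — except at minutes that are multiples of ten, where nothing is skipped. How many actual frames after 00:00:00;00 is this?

1251956

Complete 10-minute blocks: 69, each 17982 frames → 1240758.
Remaining 6 whole minutes in the current block: 1800 + 5 × 1798 = 10790 frames.
Within the current minute: 13 × 30 + 20 − 2 = 408 (labels ;00/;01 skipped at this minute). Total = 1240758 + 10790 + 408 = 1251956.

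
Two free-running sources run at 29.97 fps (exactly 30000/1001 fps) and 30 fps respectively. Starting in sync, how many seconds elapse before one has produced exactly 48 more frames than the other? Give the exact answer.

The gap grows by |30 − 30000/1001| = 30/1001 frames per second.
Time for a 48-frame gap: 48 ÷ (30/1001) = 1601.6 s.

1601.6 seconds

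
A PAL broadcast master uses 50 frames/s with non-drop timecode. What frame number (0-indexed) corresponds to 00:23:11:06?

frame 69556

Total seconds to the label: (0 × 3600 + 23 × 60 + 11) = 1391.
Frame index = 1391 × 50 + 6 = 69556.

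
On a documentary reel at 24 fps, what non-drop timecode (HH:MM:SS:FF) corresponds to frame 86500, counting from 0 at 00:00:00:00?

01:00:04:04

86500 ÷ 24 = 3604 full seconds, remainder 4 frames.
3604 s = 1 h 0 min 4 s.
Timecode: 01:00:04:04.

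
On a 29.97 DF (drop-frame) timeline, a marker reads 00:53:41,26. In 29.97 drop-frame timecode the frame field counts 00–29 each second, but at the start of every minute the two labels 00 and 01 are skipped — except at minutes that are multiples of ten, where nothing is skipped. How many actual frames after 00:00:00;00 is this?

As if non-drop at 30 labels/s: (0 × 3600 + 53 × 60 + 41) × 30 + 26 = 96656.
Minute boundaries passed: 53; those not divisible by 10: 53 − 5 = 48; dropped labels = 2 × 48 = 96.
Actual frame index = 96656 − 96 = 96560.

96560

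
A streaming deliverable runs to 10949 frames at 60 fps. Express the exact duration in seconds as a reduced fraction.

Running time = 10949 ÷ (60) = 10949 × 1/60 = 10949/60 s.

10949/60 seconds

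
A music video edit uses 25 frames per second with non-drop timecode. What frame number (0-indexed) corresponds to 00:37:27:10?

frame 56185

Total seconds to the label: (0 × 3600 + 37 × 60 + 27) = 2247.
Frame index = 2247 × 25 + 10 = 56185.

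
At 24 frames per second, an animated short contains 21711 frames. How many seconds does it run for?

Running time = 21711 / (24) = 904.625 s.

904.625 seconds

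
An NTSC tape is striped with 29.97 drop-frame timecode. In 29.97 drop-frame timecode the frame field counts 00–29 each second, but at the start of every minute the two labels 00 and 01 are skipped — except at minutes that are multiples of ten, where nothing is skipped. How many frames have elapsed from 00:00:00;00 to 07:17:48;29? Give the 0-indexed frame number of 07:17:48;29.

787281

Complete 10-minute blocks: 43, each 17982 frames → 773226.
Remaining 7 whole minutes in the current block: 1800 + 6 × 1798 = 12588 frames.
Within the current minute: 48 × 30 + 29 − 2 = 1467 (labels ;00/;01 skipped at this minute). Total = 773226 + 12588 + 1467 = 787281.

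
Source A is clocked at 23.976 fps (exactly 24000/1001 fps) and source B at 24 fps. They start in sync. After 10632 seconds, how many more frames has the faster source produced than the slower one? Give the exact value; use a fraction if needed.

A emits 24000/1001 × 10632 = 255168000/1001 frames; B emits 24 × 10632 = 255168.
Difference = 255168/1001 frames (≈ 254.9131); B is ahead of A.

255168/1001 frames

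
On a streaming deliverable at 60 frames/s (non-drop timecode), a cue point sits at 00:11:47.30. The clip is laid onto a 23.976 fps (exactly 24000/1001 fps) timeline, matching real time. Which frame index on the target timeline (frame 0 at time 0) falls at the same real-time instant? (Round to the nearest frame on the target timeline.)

frame 16963

Source frame index: (0×3600 + 11×60 + 47) × 60 + 30 = 42450.
Real time: 42450 / (60) = 1415/2 s.
Target frame: (1415/2) × (24000/1001) = 16980000/1001 ≈ 16963.037 → 16963.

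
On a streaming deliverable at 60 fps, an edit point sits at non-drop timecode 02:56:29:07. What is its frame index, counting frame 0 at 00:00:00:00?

Total seconds to the label: (2 × 3600 + 56 × 60 + 29) = 10589.
Frame index = 10589 × 60 + 7 = 635347.

635347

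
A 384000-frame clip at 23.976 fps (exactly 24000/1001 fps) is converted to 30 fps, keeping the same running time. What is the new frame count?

Target frames = source frames × (target rate / source rate) = 384000 × (30)/(24000/1001) = 384000 × 1001/800 = 480480.

480480 frames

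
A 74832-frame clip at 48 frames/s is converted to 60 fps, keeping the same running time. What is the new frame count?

Target frames = source frames × (target rate / source rate) = 74832 × (60)/(48) = 74832 × 5/4 = 93540.

93540 frames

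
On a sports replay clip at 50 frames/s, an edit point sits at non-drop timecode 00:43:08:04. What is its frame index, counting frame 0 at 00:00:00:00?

frame 129404

Total seconds to the label: (0 × 3600 + 43 × 60 + 8) = 2588.
Frame index = 2588 × 50 + 4 = 129404.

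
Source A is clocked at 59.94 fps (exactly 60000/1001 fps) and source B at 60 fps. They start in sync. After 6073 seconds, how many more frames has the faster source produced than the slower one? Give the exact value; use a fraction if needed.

A emits 60000/1001 × 6073 = 364380000/1001 frames; B emits 60 × 6073 = 364380.
Difference = 364380/1001 frames (≈ 364.0160); B is ahead of A.

364380/1001 frames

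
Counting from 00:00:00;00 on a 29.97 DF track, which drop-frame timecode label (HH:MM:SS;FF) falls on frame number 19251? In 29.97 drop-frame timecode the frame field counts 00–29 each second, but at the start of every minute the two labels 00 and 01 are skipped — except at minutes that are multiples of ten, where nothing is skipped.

Each 10-minute DF block holds 10 × 60 × 30 − 9 × 2 = 17982 frames. 19251 ÷ 17982 → 1 full block, remainder 1269.
Within the partial block the first minute is 1800 frames and each further minute 1798, so 0 further minute boundaries passed. Total skipped labels = 18 × 1 + 2 × 0 = 18.
Non-drop label index = 19251 + 18 = 19269; at 30 labels/s that is 00:10:42:09, i.e. DF 00:10:42;09.

00:10:42;09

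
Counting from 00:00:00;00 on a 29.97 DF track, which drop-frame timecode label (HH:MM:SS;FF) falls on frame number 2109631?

Ten DF minutes hold 17982 frames, so frame 2109631 lies in block 117 (frames 2103894–2121875) with 5737 frames into that block.
The block's first minute is 1800 frames and the rest 1798 each; 5737 frames reaches minute 3, so 117 × 18 + 3 × 2 = 2112 labels have been skipped so far.
Adding those back, label number 2109631 + 2112 = 2111743 at 30 labels/s is 70391 s + 13 f = 19 h 33 min 11 s frame 13, i.e. 19:33:11;13.

19:33:11;13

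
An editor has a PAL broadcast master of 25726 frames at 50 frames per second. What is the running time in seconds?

Running time = 25726 / (50) = 514.52 s.

514.52 seconds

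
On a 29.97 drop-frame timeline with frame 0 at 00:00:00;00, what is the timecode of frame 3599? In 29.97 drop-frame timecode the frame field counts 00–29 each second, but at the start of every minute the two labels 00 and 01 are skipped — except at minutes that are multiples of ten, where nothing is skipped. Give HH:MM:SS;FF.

Ten DF minutes hold 17982 frames, so frame 3599 lies in block 0 (frames 0–17981) with 3599 frames into that block.
The block's first minute is 1800 frames and the rest 1798 each; 3599 frames reaches minute 2, so 0 × 18 + 2 × 2 = 4 labels have been skipped so far.
Adding those back, label number 3599 + 4 = 3603 at 30 labels/s is 120 s + 3 f = 0 h 2 min 0 s frame 3, i.e. 00:02:00;03.

00:02:00;03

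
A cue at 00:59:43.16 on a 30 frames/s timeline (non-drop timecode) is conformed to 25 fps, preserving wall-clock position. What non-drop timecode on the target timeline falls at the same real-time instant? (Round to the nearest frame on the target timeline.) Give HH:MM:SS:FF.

Source frame index: (0×3600 + 59×60 + 43) × 30 + 16 = 107506.
Real time: 107506 / (30) = 53753/15 s.
Target frame: (53753/15) × (25) = 268765/3 ≈ 89588.333 → 89588.
At 25 labels/s: frame 89588 → 00:59:43:13.

00:59:43:13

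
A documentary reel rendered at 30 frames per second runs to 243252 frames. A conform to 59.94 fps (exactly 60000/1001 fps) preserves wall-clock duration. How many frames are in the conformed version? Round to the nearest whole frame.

486018 frames

Frames at target rate = 243252 × (60000/1001) / (30) = 486504000/1001 ≈ 486017.982.
Nearest whole frame: 486018.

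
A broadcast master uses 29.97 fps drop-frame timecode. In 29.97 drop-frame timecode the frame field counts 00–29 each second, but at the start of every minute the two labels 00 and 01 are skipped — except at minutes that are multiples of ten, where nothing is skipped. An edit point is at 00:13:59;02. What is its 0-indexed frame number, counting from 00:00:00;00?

As if non-drop at 30 labels/s: (0 × 3600 + 13 × 60 + 59) × 30 + 2 = 25172.
Minute boundaries passed: 13; those not divisible by 10: 13 − 1 = 12; dropped labels = 2 × 12 = 24.
Actual frame index = 25172 − 24 = 25148.

25148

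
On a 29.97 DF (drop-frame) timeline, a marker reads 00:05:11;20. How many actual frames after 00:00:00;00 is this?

Complete 10-minute blocks: 0, each 17982 frames → 0.
Remaining 5 whole minutes in the current block: 1800 + 4 × 1798 = 8992 frames.
Within the current minute: 11 × 30 + 20 − 2 = 348 (labels ;00/;01 skipped at this minute). Total = 0 + 8992 + 348 = 9340.

9340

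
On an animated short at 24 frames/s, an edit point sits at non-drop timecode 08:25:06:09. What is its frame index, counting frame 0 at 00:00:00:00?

Total seconds to the label: (8 × 3600 + 25 × 60 + 6) = 30306.
Frame index = 30306 × 24 + 9 = 727353.

727353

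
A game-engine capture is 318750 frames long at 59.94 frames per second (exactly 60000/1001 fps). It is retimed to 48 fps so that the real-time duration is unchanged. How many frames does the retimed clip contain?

Target frames = source frames × (target rate / source rate) = 318750 × (48)/(60000/1001) = 318750 × 1001/1250 = 255255.

255255 frames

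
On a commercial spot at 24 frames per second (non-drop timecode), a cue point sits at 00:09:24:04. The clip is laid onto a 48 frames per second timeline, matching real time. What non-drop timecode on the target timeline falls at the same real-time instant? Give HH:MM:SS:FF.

00:09:24:08

Source frame index: (0×3600 + 9×60 + 24) × 24 + 4 = 13540.
Real time: 13540 / (24) = 3385/6 s.
Target frame: (3385/6) × (48) = 27080.
At 48 labels/s: frame 27080 → 00:09:24:08.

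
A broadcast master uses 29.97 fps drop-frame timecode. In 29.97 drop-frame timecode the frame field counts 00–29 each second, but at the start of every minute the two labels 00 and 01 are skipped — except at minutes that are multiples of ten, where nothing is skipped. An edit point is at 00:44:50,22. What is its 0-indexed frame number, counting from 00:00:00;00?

80642

Complete 10-minute blocks: 4, each 17982 frames → 71928.
Remaining 4 whole minutes in the current block: 1800 + 3 × 1798 = 7194 frames.
Within the current minute: 50 × 30 + 22 − 2 = 1520 (labels ;00/;01 skipped at this minute). Total = 71928 + 7194 + 1520 = 80642.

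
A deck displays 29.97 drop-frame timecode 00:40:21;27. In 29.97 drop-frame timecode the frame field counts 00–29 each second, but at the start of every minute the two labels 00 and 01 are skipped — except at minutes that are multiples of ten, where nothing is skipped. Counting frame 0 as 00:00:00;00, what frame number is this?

72585

Complete 10-minute blocks: 4, each 17982 frames → 71928.
Remaining 0 whole minutes in the current block: 0 frames.
Within the current minute: 21 × 30 + 27 = 657. Total = 71928 + 0 + 657 = 72585.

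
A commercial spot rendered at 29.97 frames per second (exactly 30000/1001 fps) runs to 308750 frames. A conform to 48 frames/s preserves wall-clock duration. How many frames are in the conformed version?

Target frames = source frames × (target rate / source rate) = 308750 × (48)/(30000/1001) = 308750 × 1001/625 = 494494.

494494 frames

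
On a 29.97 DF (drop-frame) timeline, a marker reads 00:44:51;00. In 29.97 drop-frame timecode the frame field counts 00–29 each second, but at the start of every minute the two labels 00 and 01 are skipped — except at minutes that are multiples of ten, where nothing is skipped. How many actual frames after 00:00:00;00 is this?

Complete 10-minute blocks: 4, each 17982 frames → 71928.
Remaining 4 whole minutes in the current block: 1800 + 3 × 1798 = 7194 frames.
Within the current minute: 51 × 30 + 0 − 2 = 1528 (labels ;00/;01 skipped at this minute). Total = 71928 + 7194 + 1528 = 80650.

80650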